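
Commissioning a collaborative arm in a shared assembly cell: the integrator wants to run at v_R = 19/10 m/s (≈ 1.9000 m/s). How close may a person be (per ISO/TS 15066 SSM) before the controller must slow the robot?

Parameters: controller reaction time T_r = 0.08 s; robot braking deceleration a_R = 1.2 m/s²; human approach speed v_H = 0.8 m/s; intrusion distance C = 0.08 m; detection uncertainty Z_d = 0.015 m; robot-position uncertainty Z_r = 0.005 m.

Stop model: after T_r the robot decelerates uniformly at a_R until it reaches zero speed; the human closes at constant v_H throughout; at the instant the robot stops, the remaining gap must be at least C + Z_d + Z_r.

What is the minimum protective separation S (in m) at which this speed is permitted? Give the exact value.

stop time T_s = (19/10)/(6/5) = 1.5833 s
reaction-phase robot travel = 1.9000·0.0800 = 0.1520 m
robot under decel: 1.9000²/(2·1.2000) = 1.5042 m
person approaches 0.8000·(0.0800+1.5833) = 1.3307 m
margins: 0.0800+0.0150+0.0050 = 0.1000 m
S_min ≈ 0.1520+1.5042+1.3307+0.1000  ⇒  S_min = 18521/6000 m

S_min = 18521/6000 m = 3.0868 m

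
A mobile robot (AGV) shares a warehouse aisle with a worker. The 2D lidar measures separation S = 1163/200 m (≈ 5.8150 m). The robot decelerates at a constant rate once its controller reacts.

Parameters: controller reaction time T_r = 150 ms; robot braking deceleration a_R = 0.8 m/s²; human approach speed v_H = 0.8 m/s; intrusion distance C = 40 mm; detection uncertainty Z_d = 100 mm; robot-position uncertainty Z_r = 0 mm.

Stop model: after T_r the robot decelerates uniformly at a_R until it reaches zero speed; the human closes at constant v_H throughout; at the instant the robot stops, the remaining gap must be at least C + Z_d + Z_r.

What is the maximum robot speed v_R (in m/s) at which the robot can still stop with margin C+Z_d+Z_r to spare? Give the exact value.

v_R_max = 11/5 m/s = 2.2000 m/s

at the boundary: (5/8)·v² + (23/20)·v + (-1111/200) = 0
  disc = (23/20)² − 4·(5/8)·(-1111/200) = 1521/100 ; √disc = 39/10
  v_R = (−(23/20) + 39/10) / (2·(5/8)) = 11/5 m/s
check:
T_s = v_R/a_R = (11/5)/(4/5) = 2.7500 s
robot covers v_R·T_r = 2.2000·0.1500 = 0.3300 m before braking
robot under decel: 2.2000²/(2·0.8000) = 3.0250 m
person approaches 0.8000·(0.1500+2.7500) = 2.3200 m
margins: 0.0400+0.1000+0.0000 = 0.1400 m
sum ≈ 0.3300+3.0250+2.3200+0.1400 ≈ 5.8150 m = S ✓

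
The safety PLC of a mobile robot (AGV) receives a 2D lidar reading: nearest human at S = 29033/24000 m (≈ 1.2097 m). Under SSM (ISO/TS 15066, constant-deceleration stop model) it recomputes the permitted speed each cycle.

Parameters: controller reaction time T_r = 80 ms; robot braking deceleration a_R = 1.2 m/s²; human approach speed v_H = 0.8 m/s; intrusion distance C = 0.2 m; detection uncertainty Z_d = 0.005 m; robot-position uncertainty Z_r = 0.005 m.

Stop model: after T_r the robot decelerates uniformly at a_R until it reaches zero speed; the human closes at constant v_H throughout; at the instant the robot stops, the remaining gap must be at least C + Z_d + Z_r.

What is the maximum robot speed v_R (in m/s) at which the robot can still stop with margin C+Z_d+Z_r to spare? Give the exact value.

quadratic (5/12)·v² + (56/75)·v + (-22457/24000) = 0
  disc = (56/75)² − 4·(5/12)·(-22457/24000) = 84681/40000 ; √disc = 291/200
  v_R = (−(56/75) + 291/200) / (2·(5/12)) = 17/20 m/s
check:
braking lasts T_s = (17/20)/(6/5) = 0.7083 s
robot in T_r: 0.8500·0.0800 = 0.0680 m
robot covers 0.8500·0.7083 − ½·1.2000·0.7083² = 0.3010 m while stopping
person approaches 0.8000·(0.0800+0.7083) = 0.6307 m
margins: 0.2000+0.0050+0.0050 = 0.2100 m
sum ≈ 0.0680+0.3010+0.6307+0.2100 ≈ 1.2097 m = S ✓

v_R_max = 17/20 m/s = 0.8500 m/s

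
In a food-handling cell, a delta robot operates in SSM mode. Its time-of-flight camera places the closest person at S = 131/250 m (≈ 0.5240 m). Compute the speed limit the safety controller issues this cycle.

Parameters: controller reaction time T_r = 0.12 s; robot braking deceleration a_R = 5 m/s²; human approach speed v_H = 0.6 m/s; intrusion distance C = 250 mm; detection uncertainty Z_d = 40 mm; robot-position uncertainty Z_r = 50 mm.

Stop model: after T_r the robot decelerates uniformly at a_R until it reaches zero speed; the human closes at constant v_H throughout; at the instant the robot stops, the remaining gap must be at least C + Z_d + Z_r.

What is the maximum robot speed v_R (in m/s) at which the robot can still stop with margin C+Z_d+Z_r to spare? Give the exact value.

quadratic (1/10)·v² + (6/25)·v + (-14/125) = 0
  disc = (6/25)² − 4·(1/10)·(-14/125) = 64/625 ; √disc = 8/25
  v_R = (−(6/25) + 8/25) / (2·(1/10)) = 2/5 m/s
check:
T_s = v_R/a_R = (2/5)/5 = 0.0800 s
robot covers v_R·T_r = 0.4000·0.1200 = 0.0480 m before braking
robot under decel: 0.4000²/(2·5.0000) = 0.0160 m
human closes 0.6000·0.2000 = 0.1200 m
C+Z_d+Z_r = 0.2500+0.0400+0.0500 = 0.3400 m
sum ≈ 0.0480+0.0160+0.1200+0.3400 ≈ 0.5240 m = S ✓

v_R_max = 2/5 m/s = 0.4000 m/s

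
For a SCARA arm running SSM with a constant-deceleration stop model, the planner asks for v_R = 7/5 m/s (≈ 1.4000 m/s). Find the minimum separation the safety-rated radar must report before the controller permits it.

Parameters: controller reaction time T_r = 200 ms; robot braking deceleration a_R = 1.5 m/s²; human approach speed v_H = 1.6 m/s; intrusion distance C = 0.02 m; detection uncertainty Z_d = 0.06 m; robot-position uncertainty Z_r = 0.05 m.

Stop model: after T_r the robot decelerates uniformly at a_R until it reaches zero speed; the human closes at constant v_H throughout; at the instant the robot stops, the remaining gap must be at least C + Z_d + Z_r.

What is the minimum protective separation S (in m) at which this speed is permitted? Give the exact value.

S_min = 863/300 m = 2.8767 m

stop time T_s = (7/5)/(3/2) = 0.9333 s
robot covers v_R·T_r = 1.4000·0.2000 = 0.2800 m before braking
robot under decel: 1.4000²/(2·1.5000) = 0.6533 m
human closes 1.6000·1.1333 = 1.8133 m
residual clearance needed = 0.0200+0.0600+0.0500 = 0.1300 m
S_min ≈ 0.2800+0.6533+1.8133+0.1300  ⇒  S_min = 863/300 m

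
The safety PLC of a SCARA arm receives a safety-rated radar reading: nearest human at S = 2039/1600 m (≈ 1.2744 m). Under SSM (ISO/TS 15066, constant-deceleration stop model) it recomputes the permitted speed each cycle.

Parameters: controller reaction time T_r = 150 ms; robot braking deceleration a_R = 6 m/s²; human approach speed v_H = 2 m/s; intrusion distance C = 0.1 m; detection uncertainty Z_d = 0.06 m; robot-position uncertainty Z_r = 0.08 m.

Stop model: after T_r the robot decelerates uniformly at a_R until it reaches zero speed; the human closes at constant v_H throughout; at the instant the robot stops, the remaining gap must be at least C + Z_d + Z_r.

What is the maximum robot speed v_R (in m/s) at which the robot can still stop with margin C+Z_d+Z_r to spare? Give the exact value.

at the boundary: (1/12)·v² + (29/60)·v + (-47/64) = 0
  disc = (29/60)² − 4·(1/12)·(-47/64) = 6889/14400 ; √disc = 83/120
  v_R = (−(29/60) + 83/120) / (2·(1/12)) = 5/4 m/s
check:
stop time T_s = (5/4)/6 = 0.2083 s
robot in T_r: 1.2500·0.1500 = 0.1875 m
braking distance = 1.2500²/(2·6.0000) = 0.1302 m
human over T_r+T_s: 2.0000·(0.1500+0.2083) = 0.7167 m
residual clearance needed = 0.1000+0.0600+0.0800 = 0.2400 m
sum ≈ 0.1875+0.1302+0.7167+0.2400 ≈ 1.2744 m = S ✓

v_R_max = 5/4 m/s = 1.2500 m/s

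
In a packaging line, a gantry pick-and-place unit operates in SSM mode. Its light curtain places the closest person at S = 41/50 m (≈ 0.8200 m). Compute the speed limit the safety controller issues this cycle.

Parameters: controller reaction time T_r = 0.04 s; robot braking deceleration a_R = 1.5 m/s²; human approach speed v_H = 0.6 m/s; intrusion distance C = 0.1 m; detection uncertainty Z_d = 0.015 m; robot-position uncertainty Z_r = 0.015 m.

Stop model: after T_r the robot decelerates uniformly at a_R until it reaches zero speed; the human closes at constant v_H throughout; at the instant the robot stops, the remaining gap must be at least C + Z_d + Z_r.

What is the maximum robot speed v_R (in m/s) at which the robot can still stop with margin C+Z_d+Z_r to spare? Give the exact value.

v_R_max = 9/10 m/s = 0.9000 m/s

quadratic (1/3)·v² + (11/25)·v + (-333/500) = 0
  disc = (11/25)² − 4·(1/3)·(-333/500) = 676/625 ; √disc = 26/25
  v_R = (−(11/25) + 26/25) / (2·(1/3)) = 9/10 m/s
check:
stop time T_s = (9/10)/(3/2) = 0.6000 s
robot in T_r: 0.9000·0.0400 = 0.0360 m
braking distance = 0.9000²/(2·1.5000) = 0.2700 m
human closes 0.6000·0.6400 = 0.3840 m
margins: 0.1000+0.0150+0.0150 = 0.1300 m
sum ≈ 0.0360+0.2700+0.3840+0.1300 ≈ 0.8200 m = S ✓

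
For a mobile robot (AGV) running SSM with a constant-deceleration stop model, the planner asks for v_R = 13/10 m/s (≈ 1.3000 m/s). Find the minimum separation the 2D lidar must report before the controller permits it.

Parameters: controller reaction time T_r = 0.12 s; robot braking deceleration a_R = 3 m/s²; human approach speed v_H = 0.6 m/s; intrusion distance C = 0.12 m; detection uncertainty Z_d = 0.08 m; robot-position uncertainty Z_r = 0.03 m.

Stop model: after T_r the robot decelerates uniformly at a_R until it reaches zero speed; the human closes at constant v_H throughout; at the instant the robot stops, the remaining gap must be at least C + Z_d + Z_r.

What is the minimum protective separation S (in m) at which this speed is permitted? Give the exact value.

S_min = 2999/3000 m = 0.9997 m

braking lasts T_s = (13/10)/3 = 0.4333 s
robot covers v_R·T_r = 1.3000·0.1200 = 0.1560 m before braking
robot under decel: 1.3000²/(2·3.0000) = 0.2817 m
human over T_r+T_s: 0.6000·(0.1200+0.4333) = 0.3320 m
residual clearance needed = 0.1200+0.0800+0.0300 = 0.2300 m
S_min ≈ 0.1560+0.2817+0.3320+0.2300  ⇒  S_min = 2999/3000 m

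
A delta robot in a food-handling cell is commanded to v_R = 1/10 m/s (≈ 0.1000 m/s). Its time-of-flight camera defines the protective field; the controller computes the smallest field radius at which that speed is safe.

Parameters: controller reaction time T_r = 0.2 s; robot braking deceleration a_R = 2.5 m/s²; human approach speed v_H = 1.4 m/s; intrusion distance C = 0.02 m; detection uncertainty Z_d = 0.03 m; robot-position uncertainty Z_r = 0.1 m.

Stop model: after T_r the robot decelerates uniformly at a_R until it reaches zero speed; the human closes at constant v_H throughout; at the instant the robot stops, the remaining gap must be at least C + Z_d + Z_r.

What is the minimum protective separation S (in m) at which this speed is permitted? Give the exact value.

S_min = 127/250 m = 0.5080 m

braking lasts T_s = (1/10)/(5/2) = 0.0400 s
reaction-phase robot travel = 0.1000·0.2000 = 0.0200 m
robot covers 0.1000·0.0400 − ½·2.5000·0.0400² = 0.0020 m while stopping
human closes 1.4000·0.2400 = 0.3360 m
C+Z_d+Z_r = 0.0200+0.0300+0.1000 = 0.1500 m
S_min ≈ 0.0200+0.0020+0.3360+0.1500  ⇒  S_min = 127/250 m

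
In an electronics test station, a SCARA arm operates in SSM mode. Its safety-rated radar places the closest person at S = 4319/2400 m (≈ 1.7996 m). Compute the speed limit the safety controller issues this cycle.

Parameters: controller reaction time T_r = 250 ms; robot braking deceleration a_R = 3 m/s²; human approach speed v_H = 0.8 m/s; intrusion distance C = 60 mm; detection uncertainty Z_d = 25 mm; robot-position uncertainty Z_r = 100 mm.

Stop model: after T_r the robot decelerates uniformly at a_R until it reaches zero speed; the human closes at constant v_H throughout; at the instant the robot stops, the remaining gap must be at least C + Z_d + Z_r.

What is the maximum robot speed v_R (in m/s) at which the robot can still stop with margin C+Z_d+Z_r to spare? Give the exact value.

at the boundary: (1/6)·v² + (31/60)·v + (-679/480) = 0
  disc = (31/60)² − 4·(1/6)·(-679/480) = 121/100 ; √disc = 11/10
  v_R = (−(31/60) + 11/10) / (2·(1/6)) = 7/4 m/s
check:
braking lasts T_s = (7/4)/3 = 0.5833 s
reaction-phase robot travel = 1.7500·0.2500 = 0.4375 m
robot covers 1.7500·0.5833 − ½·3.0000·0.5833² = 0.5104 m while stopping
human over T_r+T_s: 0.8000·(0.2500+0.5833) = 0.6667 m
residual clearance needed = 0.0600+0.0250+0.1000 = 0.1850 m
sum ≈ 0.4375+0.5104+0.6667+0.1850 ≈ 1.7996 m = S ✓

v_R_max = 7/4 m/s = 1.7500 m/s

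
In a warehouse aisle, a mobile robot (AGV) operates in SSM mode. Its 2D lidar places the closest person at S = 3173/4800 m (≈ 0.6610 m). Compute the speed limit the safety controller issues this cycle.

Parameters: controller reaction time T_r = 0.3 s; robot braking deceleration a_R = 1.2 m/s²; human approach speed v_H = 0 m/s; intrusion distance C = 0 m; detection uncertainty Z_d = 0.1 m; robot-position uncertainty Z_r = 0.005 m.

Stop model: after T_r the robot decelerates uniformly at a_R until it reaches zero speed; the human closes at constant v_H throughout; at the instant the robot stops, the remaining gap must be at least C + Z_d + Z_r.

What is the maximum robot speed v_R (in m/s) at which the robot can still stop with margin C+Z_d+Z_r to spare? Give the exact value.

at the boundary: (5/12)·v² + (3/10)·v + (-2669/4800) = 0
  disc = (3/10)² − 4·(5/12)·(-2669/4800) = 14641/14400 ; √disc = 121/120
  v_R = (−(3/10) + 121/120) / (2·(5/12)) = 17/20 m/s
check:
T_s = v_R/a_R = (17/20)/(6/5) = 0.7083 s
reaction-phase robot travel = 0.8500·0.3000 = 0.2550 m
robot covers 0.8500·0.7083 − ½·1.2000·0.7083² = 0.3010 m while stopping
person approaches 0.0000·(0.3000+0.7083) = 0.0000 m
margins: 0.0000+0.1000+0.0050 = 0.1050 m
sum ≈ 0.2550+0.3010+0.0000+0.1050 ≈ 0.6610 m = S ✓

v_R_max = 17/20 m/s = 0.8500 m/s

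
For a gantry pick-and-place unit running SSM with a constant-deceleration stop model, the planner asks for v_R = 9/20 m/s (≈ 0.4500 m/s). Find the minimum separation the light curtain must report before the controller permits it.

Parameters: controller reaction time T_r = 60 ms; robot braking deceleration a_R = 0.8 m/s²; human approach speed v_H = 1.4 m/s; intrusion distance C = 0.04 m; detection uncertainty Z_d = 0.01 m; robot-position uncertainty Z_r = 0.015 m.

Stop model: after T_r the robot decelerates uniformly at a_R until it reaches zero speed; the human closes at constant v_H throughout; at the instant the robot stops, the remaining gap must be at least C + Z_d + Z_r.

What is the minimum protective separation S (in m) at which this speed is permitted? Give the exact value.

T_s = v_R/a_R = (9/20)/(4/5) = 0.5625 s
robot covers v_R·T_r = 0.4500·0.0600 = 0.0270 m before braking
robot under decel: 0.4500²/(2·0.8000) = 0.1266 m
human over T_r+T_s: 1.4000·(0.0600+0.5625) = 0.8715 m
residual clearance needed = 0.0400+0.0100+0.0150 = 0.0650 m
S_min ≈ 0.0270+0.1266+0.8715+0.0650  ⇒  S_min = 17441/16000 m

S_min = 17441/16000 m = 1.0901 m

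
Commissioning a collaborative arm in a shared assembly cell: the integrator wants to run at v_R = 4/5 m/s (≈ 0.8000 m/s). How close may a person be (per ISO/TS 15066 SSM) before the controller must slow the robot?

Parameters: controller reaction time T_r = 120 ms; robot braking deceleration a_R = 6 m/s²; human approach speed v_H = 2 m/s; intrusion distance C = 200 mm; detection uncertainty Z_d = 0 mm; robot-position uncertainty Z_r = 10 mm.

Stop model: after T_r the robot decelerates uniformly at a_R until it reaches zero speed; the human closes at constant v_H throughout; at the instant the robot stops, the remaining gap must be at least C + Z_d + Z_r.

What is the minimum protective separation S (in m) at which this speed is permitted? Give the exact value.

stop time T_s = (4/5)/6 = 0.1333 s
robot covers v_R·T_r = 0.8000·0.1200 = 0.0960 m before braking
robot covers 0.8000·0.1333 − ½·6.0000·0.1333² = 0.0533 m while stopping
person approaches 2.0000·(0.1200+0.1333) = 0.5067 m
C+Z_d+Z_r = 0.2000+0.0000+0.0100 = 0.2100 m
S_min ≈ 0.0960+0.0533+0.5067+0.2100  ⇒  S_min = 433/500 m

S_min = 433/500 m = 0.8660 m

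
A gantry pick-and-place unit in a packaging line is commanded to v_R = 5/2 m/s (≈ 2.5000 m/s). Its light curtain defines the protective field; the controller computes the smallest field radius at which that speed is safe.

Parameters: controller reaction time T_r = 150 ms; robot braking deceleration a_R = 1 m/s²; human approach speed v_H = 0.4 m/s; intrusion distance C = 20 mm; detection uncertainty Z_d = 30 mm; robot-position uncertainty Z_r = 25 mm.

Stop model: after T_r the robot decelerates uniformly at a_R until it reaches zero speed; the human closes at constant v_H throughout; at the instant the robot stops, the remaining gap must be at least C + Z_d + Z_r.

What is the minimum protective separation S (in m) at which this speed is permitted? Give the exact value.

braking lasts T_s = (5/2)/1 = 2.5000 s
reaction-phase robot travel = 2.5000·0.1500 = 0.3750 m
braking distance = 2.5000²/(2·1.0000) = 3.1250 m
human closes 0.4000·2.6500 = 1.0600 m
margins: 0.0200+0.0300+0.0250 = 0.0750 m
S_min ≈ 0.3750+3.1250+1.0600+0.0750  ⇒  S_min = 927/200 m

S_min = 927/200 m = 4.6350 m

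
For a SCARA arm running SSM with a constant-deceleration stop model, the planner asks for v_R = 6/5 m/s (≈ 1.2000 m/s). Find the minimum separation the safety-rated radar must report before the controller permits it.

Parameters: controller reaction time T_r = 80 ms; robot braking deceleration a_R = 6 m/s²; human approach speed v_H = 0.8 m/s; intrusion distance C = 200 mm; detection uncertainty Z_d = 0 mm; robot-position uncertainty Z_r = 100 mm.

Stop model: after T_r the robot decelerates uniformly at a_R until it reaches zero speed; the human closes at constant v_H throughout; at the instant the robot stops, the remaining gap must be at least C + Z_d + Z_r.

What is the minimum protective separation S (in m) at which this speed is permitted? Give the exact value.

S_min = 37/50 m = 0.7400 m

braking lasts T_s = (6/5)/6 = 0.2000 s
robot covers v_R·T_r = 1.2000·0.0800 = 0.0960 m before braking
braking distance = 1.2000²/(2·6.0000) = 0.1200 m
human closes 0.8000·0.2800 = 0.2240 m
margins: 0.2000+0.0000+0.1000 = 0.3000 m
S_min ≈ 0.0960+0.1200+0.2240+0.3000  ⇒  S_min = 37/50 m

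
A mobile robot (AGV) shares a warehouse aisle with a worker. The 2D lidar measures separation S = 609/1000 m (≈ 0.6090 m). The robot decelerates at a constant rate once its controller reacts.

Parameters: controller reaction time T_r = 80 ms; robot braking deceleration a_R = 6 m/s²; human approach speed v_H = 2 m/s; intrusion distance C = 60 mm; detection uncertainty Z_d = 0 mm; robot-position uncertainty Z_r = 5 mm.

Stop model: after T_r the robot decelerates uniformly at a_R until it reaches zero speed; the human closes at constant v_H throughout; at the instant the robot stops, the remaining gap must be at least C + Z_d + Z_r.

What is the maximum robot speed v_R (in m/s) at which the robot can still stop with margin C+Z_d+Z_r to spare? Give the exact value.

v_R_max = 4/5 m/s = 0.8000 m/s

quadratic (1/12)·v² + (31/75)·v + (-48/125) = 0
  disc = (31/75)² − 4·(1/12)·(-48/125) = 1681/5625 ; √disc = 41/75
  v_R = (−(31/75) + 41/75) / (2·(1/12)) = 4/5 m/s
check:
T_s = v_R/a_R = (4/5)/6 = 0.1333 s
robot in T_r: 0.8000·0.0800 = 0.0640 m
robot covers 0.8000·0.1333 − ½·6.0000·0.1333² = 0.0533 m while stopping
person approaches 2.0000·(0.0800+0.1333) = 0.4267 m
margins: 0.0600+0.0000+0.0050 = 0.0650 m
sum ≈ 0.0640+0.0533+0.4267+0.0650 ≈ 0.6090 m = S ✓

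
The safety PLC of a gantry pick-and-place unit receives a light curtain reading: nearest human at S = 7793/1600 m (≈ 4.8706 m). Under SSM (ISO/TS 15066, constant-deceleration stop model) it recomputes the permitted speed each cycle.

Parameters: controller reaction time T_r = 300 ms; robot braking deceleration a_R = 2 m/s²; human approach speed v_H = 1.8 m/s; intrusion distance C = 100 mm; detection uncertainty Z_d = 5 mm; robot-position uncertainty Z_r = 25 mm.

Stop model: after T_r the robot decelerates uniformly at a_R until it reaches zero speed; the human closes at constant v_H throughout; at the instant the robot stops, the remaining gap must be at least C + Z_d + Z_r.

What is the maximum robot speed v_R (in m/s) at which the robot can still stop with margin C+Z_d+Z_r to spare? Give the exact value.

v_R_max = 47/20 m/s = 2.3500 m/s

quadratic (1/4)·v² + (6/5)·v + (-6721/1600) = 0
  disc = (6/5)² − 4·(1/4)·(-6721/1600) = 361/64 ; √disc = 19/8
  v_R = (−(6/5) + 19/8) / (2·(1/4)) = 47/20 m/s
check:
braking lasts T_s = (47/20)/2 = 1.1750 s
robot covers v_R·T_r = 2.3500·0.3000 = 0.7050 m before braking
robot covers 2.3500·1.1750 − ½·2.0000·1.1750² = 1.3806 m while stopping
human closes 1.8000·1.4750 = 2.6550 m
margins: 0.1000+0.0050+0.0250 = 0.1300 m
sum ≈ 0.7050+1.3806+2.6550+0.1300 ≈ 4.8706 m = S ✓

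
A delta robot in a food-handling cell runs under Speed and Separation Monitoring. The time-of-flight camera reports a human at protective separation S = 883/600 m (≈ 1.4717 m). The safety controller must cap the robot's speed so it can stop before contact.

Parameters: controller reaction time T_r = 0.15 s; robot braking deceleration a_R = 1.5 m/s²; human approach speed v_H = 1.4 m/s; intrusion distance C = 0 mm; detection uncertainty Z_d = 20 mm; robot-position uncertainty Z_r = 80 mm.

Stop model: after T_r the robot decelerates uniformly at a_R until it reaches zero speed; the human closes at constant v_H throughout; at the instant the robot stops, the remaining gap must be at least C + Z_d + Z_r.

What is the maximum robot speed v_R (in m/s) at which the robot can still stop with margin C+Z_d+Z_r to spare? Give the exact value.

v_R_max = 17/20 m/s = 0.8500 m/s

quadratic (1/3)·v² + (13/12)·v + (-697/600) = 0
  disc = (13/12)² − 4·(1/3)·(-697/600) = 1089/400 ; √disc = 33/20
  v_R = (−(13/12) + 33/20) / (2·(1/3)) = 17/20 m/s
check:
T_s = v_R/a_R = (17/20)/(3/2) = 0.5667 s
reaction-phase robot travel = 0.8500·0.1500 = 0.1275 m
robot covers 0.8500·0.5667 − ½·1.5000·0.5667² = 0.2408 m while stopping
person approaches 1.4000·(0.1500+0.5667) = 1.0033 m
margins: 0.0000+0.0200+0.0800 = 0.1000 m
sum ≈ 0.1275+0.2408+1.0033+0.1000 ≈ 1.4717 m = S ✓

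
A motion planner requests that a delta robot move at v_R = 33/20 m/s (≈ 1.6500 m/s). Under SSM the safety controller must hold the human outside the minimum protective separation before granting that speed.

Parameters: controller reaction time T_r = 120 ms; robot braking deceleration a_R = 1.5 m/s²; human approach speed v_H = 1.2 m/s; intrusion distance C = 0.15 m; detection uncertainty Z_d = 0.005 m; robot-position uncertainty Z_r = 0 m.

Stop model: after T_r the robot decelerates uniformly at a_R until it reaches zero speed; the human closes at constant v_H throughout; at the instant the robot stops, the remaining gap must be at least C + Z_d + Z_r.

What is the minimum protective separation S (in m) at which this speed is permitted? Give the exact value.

S_min = 5449/2000 m = 2.7245 m

T_s = v_R/a_R = (33/20)/(3/2) = 1.1000 s
robot in T_r: 1.6500·0.1200 = 0.1980 m
braking distance = 1.6500²/(2·1.5000) = 0.9075 m
human closes 1.2000·1.2200 = 1.4640 m
C+Z_d+Z_r = 0.1500+0.0050+0.0000 = 0.1550 m
S_min ≈ 0.1980+0.9075+1.4640+0.1550  ⇒  S_min = 5449/2000 m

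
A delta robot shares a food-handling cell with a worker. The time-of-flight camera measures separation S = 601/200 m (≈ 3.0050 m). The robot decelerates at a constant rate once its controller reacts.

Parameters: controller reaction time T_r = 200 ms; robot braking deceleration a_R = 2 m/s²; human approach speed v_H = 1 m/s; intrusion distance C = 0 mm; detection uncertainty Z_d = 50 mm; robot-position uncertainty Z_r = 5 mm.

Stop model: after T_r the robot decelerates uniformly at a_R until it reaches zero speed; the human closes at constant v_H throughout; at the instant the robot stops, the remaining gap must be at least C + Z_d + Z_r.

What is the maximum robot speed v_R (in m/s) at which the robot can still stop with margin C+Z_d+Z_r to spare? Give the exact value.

at the boundary: (1/4)·v² + (7/10)·v + (-11/4) = 0
  disc = (7/10)² − 4·(1/4)·(-11/4) = 81/25 ; √disc = 9/5
  v_R = (−(7/10) + 9/5) / (2·(1/4)) = 11/5 m/s
check:
stop time T_s = (11/5)/2 = 1.1000 s
robot in T_r: 2.2000·0.2000 = 0.4400 m
robot under decel: 2.2000²/(2·2.0000) = 1.2100 m
human closes 1.0000·1.3000 = 1.3000 m
margins: 0.0000+0.0500+0.0050 = 0.0550 m
sum ≈ 0.4400+1.2100+1.3000+0.0550 ≈ 3.0050 m = S ✓

v_R_max = 11/5 m/s = 2.2000 m/s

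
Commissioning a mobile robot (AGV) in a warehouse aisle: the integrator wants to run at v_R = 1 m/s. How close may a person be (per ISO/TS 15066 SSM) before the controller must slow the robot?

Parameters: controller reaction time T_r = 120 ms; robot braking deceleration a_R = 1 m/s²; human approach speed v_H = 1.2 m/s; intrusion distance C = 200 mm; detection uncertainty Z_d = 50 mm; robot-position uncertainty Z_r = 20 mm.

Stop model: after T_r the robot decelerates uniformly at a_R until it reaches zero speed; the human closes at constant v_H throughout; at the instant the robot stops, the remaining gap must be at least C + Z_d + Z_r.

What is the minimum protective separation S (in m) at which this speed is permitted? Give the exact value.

stop time T_s = 1/1 = 1.0000 s
robot in T_r: 1.0000·0.1200 = 0.1200 m
robot covers 1.0000·1.0000 − ½·1.0000·1.0000² = 0.5000 m while stopping
human closes 1.2000·1.1200 = 1.3440 m
margins: 0.2000+0.0500+0.0200 = 0.2700 m
S_min ≈ 0.1200+0.5000+1.3440+0.2700  ⇒  S_min = 1117/500 m

S_min = 1117/500 m = 2.2340 m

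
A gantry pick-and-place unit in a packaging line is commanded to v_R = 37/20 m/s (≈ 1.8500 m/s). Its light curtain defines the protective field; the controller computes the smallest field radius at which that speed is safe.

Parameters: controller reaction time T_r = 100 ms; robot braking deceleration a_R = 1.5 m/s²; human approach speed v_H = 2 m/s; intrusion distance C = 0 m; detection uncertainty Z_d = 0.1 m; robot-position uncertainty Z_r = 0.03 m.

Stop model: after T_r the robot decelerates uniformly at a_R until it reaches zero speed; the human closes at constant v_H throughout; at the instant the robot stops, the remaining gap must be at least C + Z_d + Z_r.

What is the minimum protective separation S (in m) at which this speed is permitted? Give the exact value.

S_min = 1649/400 m = 4.1225 m

T_s = v_R/a_R = (37/20)/(3/2) = 1.2333 s
robot in T_r: 1.8500·0.1000 = 0.1850 m
braking distance = 1.8500²/(2·1.5000) = 1.1408 m
human over T_r+T_s: 2.0000·(0.1000+1.2333) = 2.6667 m
residual clearance needed = 0.0000+0.1000+0.0300 = 0.1300 m
S_min ≈ 0.1850+1.1408+2.6667+0.1300  ⇒  S_min = 1649/400 m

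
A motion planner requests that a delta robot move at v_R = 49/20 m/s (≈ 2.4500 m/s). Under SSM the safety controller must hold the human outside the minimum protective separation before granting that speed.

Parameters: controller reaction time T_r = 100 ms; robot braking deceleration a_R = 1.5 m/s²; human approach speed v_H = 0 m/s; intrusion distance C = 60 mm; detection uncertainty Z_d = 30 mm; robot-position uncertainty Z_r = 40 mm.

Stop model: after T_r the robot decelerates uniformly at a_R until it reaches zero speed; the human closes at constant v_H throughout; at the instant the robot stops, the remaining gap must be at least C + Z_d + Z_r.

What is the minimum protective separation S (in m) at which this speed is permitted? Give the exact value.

stop time T_s = (49/20)/(3/2) = 1.6333 s
robot covers v_R·T_r = 2.4500·0.1000 = 0.2450 m before braking
robot covers 2.4500·1.6333 − ½·1.5000·1.6333² = 2.0008 m while stopping
human over T_r+T_s: 0.0000·(0.1000+1.6333) = 0.0000 m
margins: 0.0600+0.0300+0.0400 = 0.1300 m
S_min ≈ 0.2450+2.0008+0.0000+0.1300  ⇒  S_min = 2851/1200 m

S_min = 2851/1200 m = 2.3758 m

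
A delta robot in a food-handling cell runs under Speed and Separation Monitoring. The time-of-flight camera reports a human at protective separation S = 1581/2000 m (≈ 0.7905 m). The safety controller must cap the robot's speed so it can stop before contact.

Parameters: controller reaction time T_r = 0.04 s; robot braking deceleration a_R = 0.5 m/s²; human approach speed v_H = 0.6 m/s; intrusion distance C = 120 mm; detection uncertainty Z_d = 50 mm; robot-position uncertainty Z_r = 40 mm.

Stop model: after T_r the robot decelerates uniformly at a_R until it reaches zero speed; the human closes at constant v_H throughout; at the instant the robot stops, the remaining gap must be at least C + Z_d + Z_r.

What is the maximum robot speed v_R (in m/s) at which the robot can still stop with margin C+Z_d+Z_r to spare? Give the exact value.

quadratic (1)·v² + (31/25)·v + (-1113/2000) = 0
  disc = (31/25)² − 4·(1)·(-1113/2000) = 9409/2500 ; √disc = 97/50
  v_R = (−(31/25) + 97/50) / (2·(1)) = 7/20 m/s
check:
T_s = v_R/a_R = (7/20)/(1/2) = 0.7000 s
robot covers v_R·T_r = 0.3500·0.0400 = 0.0140 m before braking
robot covers 0.3500·0.7000 − ½·0.5000·0.7000² = 0.1225 m while stopping
human closes 0.6000·0.7400 = 0.4440 m
C+Z_d+Z_r = 0.1200+0.0500+0.0400 = 0.2100 m
sum ≈ 0.0140+0.1225+0.4440+0.2100 ≈ 0.7905 m = S ✓

v_R_max = 7/20 m/s = 0.3500 m/s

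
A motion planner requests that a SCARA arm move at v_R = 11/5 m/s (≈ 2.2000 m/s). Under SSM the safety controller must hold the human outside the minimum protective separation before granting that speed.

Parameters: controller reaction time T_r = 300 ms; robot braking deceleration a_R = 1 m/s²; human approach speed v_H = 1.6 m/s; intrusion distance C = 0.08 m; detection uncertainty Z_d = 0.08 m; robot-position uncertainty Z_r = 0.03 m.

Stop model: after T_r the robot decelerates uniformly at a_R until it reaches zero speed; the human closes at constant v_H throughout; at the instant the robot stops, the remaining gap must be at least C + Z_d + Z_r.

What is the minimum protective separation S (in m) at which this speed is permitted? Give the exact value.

T_s = v_R/a_R = (11/5)/1 = 2.2000 s
reaction-phase robot travel = 2.2000·0.3000 = 0.6600 m
robot under decel: 2.2000²/(2·1.0000) = 2.4200 m
human closes 1.6000·2.5000 = 4.0000 m
C+Z_d+Z_r = 0.0800+0.0800+0.0300 = 0.1900 m
S_min ≈ 0.6600+2.4200+4.0000+0.1900  ⇒  S_min = 727/100 m

S_min = 727/100 m = 7.2700 m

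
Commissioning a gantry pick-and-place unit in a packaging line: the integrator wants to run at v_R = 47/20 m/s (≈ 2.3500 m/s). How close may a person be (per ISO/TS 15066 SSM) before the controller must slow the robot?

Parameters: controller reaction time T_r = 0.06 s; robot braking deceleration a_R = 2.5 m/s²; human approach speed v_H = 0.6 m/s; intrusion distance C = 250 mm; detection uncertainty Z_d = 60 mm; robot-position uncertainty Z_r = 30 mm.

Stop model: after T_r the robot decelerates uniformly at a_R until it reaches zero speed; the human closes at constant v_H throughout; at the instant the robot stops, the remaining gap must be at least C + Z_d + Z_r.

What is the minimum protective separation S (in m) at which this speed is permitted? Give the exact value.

S_min = 4371/2000 m = 2.1855 m

braking lasts T_s = (47/20)/(5/2) = 0.9400 s
robot covers v_R·T_r = 2.3500·0.0600 = 0.1410 m before braking
robot covers 2.3500·0.9400 − ½·2.5000·0.9400² = 1.1045 m while stopping
human closes 0.6000·1.0000 = 0.6000 m
C+Z_d+Z_r = 0.2500+0.0600+0.0300 = 0.3400 m
S_min ≈ 0.1410+1.1045+0.6000+0.3400  ⇒  S_min = 4371/2000 m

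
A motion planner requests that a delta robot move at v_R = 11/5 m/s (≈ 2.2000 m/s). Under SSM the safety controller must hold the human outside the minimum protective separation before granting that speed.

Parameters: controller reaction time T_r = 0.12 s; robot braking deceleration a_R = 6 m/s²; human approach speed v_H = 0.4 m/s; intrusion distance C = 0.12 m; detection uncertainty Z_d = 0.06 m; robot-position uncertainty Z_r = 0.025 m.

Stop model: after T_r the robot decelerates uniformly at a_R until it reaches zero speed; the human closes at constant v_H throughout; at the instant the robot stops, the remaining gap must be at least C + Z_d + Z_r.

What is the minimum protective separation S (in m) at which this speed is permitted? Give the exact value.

T_s = v_R/a_R = (11/5)/6 = 0.3667 s
reaction-phase robot travel = 2.2000·0.1200 = 0.2640 m
braking distance = 2.2000²/(2·6.0000) = 0.4033 m
person approaches 0.4000·(0.1200+0.3667) = 0.1947 m
residual clearance needed = 0.1200+0.0600+0.0250 = 0.2050 m
S_min ≈ 0.2640+0.4033+0.1947+0.2050  ⇒  S_min = 1067/1000 m

S_min = 1067/1000 m = 1.0670 m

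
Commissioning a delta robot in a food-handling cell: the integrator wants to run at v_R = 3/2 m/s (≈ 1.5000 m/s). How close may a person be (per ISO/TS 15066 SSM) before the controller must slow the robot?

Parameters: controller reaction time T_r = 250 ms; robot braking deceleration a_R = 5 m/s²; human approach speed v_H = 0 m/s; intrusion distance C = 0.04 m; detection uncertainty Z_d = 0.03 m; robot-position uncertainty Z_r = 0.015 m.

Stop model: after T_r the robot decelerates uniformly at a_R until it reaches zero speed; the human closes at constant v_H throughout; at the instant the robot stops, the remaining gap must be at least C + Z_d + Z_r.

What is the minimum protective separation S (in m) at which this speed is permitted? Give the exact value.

S_min = 137/200 m = 0.6850 m

braking lasts T_s = (3/2)/5 = 0.3000 s
reaction-phase robot travel = 1.5000·0.2500 = 0.3750 m
robot covers 1.5000·0.3000 − ½·5.0000·0.3000² = 0.2250 m while stopping
person approaches 0.0000·(0.2500+0.3000) = 0.0000 m
C+Z_d+Z_r = 0.0400+0.0300+0.0150 = 0.0850 m
S_min ≈ 0.3750+0.2250+0.0000+0.0850  ⇒  S_min = 137/200 m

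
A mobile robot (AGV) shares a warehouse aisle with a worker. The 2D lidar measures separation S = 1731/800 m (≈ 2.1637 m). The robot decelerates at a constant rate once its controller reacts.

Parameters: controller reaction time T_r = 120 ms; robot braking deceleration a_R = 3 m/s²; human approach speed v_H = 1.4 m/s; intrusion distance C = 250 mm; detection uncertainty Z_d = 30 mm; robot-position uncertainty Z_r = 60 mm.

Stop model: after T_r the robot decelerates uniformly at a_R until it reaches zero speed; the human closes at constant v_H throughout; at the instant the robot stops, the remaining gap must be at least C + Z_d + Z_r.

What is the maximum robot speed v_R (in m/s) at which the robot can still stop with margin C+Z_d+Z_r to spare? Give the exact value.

at the boundary: (1/6)·v² + (44/75)·v + (-6623/4000) = 0
  disc = (44/75)² − 4·(1/6)·(-6623/4000) = 130321/90000 ; √disc = 361/300
  v_R = (−(44/75) + 361/300) / (2·(1/6)) = 37/20 m/s
check:
stop time T_s = (37/20)/3 = 0.6167 s
robot covers v_R·T_r = 1.8500·0.1200 = 0.2220 m before braking
robot covers 1.8500·0.6167 − ½·3.0000·0.6167² = 0.5704 m while stopping
person approaches 1.4000·(0.1200+0.6167) = 1.0313 m
margins: 0.2500+0.0300+0.0600 = 0.3400 m
sum ≈ 0.2220+0.5704+1.0313+0.3400 ≈ 2.1637 m = S ✓

v_R_max = 37/20 m/s = 1.8500 m/s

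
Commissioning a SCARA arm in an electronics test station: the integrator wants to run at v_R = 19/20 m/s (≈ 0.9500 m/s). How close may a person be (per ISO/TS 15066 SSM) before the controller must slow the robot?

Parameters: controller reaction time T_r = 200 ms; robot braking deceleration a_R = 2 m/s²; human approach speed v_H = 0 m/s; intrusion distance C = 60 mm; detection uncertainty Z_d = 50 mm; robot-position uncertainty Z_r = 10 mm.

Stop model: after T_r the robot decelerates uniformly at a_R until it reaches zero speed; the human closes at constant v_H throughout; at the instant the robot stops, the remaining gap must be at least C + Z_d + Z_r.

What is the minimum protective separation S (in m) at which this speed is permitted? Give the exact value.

S_min = 857/1600 m = 0.5356 m

braking lasts T_s = (19/20)/2 = 0.4750 s
robot in T_r: 0.9500·0.2000 = 0.1900 m
braking distance = 0.9500²/(2·2.0000) = 0.2256 m
human closes 0.0000·0.6750 = 0.0000 m
C+Z_d+Z_r = 0.0600+0.0500+0.0100 = 0.1200 m
S_min ≈ 0.1900+0.2256+0.0000+0.1200  ⇒  S_min = 857/1600 m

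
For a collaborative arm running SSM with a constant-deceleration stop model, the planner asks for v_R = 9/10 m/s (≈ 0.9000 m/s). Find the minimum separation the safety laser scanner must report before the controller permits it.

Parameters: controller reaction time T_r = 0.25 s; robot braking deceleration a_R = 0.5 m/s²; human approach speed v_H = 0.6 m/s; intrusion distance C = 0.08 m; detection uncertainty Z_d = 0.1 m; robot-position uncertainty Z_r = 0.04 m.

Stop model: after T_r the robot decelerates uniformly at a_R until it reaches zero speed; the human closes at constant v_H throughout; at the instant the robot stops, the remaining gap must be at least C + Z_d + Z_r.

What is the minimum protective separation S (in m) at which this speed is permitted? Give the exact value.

braking lasts T_s = (9/10)/(1/2) = 1.8000 s
robot in T_r: 0.9000·0.2500 = 0.2250 m
robot under decel: 0.9000²/(2·0.5000) = 0.8100 m
human over T_r+T_s: 0.6000·(0.2500+1.8000) = 1.2300 m
residual clearance needed = 0.0800+0.1000+0.0400 = 0.2200 m
S_min ≈ 0.2250+0.8100+1.2300+0.2200  ⇒  S_min = 497/200 m

S_min = 497/200 m = 2.4850 m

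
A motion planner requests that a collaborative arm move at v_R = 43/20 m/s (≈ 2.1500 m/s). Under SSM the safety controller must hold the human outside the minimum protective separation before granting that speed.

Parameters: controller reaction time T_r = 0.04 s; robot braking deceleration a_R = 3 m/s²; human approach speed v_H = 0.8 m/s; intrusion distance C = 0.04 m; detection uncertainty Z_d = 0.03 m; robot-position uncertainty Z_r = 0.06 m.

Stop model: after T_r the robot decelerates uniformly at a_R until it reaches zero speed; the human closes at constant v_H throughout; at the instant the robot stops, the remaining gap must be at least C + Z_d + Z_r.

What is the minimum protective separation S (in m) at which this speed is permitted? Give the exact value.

braking lasts T_s = (43/20)/3 = 0.7167 s
robot in T_r: 2.1500·0.0400 = 0.0860 m
robot covers 2.1500·0.7167 − ½·3.0000·0.7167² = 0.7704 m while stopping
person approaches 0.8000·(0.0400+0.7167) = 0.6053 m
residual clearance needed = 0.0400+0.0300+0.0600 = 0.1300 m
S_min ≈ 0.0860+0.7704+0.6053+0.1300  ⇒  S_min = 6367/4000 m

S_min = 6367/4000 m = 1.5917 m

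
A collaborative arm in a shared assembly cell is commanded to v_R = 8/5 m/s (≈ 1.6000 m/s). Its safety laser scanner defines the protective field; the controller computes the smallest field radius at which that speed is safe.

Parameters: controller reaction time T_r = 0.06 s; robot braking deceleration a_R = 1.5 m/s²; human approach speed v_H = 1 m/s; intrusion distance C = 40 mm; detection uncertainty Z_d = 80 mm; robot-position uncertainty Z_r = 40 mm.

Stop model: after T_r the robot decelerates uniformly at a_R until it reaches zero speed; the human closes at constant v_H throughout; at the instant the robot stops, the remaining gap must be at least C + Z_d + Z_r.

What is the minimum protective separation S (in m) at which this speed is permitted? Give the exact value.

stop time T_s = (8/5)/(3/2) = 1.0667 s
robot covers v_R·T_r = 1.6000·0.0600 = 0.0960 m before braking
robot covers 1.6000·1.0667 − ½·1.5000·1.0667² = 0.8533 m while stopping
human closes 1.0000·1.1267 = 1.1267 m
C+Z_d+Z_r = 0.0400+0.0800+0.0400 = 0.1600 m
S_min ≈ 0.0960+0.8533+1.1267+0.1600  ⇒  S_min = 559/250 m

S_min = 559/250 m = 2.2360 m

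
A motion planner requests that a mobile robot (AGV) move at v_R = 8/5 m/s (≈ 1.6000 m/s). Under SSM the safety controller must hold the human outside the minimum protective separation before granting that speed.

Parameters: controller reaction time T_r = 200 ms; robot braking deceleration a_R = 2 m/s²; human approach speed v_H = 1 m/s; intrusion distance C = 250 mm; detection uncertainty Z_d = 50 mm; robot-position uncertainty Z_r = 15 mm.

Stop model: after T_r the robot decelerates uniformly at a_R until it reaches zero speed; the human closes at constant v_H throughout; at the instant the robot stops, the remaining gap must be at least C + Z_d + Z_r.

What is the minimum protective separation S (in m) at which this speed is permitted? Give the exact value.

T_s = v_R/a_R = (8/5)/2 = 0.8000 s
robot in T_r: 1.6000·0.2000 = 0.3200 m
braking distance = 1.6000²/(2·2.0000) = 0.6400 m
human over T_r+T_s: 1.0000·(0.2000+0.8000) = 1.0000 m
residual clearance needed = 0.2500+0.0500+0.0150 = 0.3150 m
S_min ≈ 0.3200+0.6400+1.0000+0.3150  ⇒  S_min = 91/40 m

S_min = 91/40 m = 2.2750 m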